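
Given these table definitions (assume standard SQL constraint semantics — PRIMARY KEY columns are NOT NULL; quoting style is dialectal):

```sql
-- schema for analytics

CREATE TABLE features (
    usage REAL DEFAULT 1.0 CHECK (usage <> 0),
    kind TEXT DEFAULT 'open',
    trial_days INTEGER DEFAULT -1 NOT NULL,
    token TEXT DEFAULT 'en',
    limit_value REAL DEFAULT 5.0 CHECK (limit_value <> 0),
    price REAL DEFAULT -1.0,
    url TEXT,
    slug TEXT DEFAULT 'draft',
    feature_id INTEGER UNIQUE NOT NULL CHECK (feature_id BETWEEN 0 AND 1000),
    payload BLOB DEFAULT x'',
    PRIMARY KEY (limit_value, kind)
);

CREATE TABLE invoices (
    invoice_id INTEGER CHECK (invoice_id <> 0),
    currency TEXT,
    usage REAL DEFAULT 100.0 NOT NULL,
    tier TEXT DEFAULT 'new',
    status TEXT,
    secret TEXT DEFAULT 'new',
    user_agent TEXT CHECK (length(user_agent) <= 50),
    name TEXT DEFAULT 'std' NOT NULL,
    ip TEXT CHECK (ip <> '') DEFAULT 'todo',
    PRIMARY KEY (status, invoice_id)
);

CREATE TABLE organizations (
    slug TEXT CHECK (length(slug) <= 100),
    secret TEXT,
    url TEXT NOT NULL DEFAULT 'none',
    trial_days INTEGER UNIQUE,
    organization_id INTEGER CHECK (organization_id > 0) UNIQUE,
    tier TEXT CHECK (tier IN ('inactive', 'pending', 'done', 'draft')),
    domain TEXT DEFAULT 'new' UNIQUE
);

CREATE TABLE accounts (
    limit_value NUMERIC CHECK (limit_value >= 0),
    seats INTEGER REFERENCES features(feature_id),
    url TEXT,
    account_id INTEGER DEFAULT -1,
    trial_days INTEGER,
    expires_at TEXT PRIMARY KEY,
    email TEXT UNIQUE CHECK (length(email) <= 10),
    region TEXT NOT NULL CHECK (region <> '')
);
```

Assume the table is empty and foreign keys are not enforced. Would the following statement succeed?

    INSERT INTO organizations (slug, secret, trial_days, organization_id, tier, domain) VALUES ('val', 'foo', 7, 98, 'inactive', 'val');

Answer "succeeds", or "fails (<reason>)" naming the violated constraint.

NOT NULL columns: url defaults to 'none'.
CHECK constraints: 'val' satisfies (length(slug) <= 100); 98 satisfies (organization_id > 0); 'inactive' satisfies (tier IN ('inactive', 'pending', 'done', 'draft')).
No constraint is violated.

succeeds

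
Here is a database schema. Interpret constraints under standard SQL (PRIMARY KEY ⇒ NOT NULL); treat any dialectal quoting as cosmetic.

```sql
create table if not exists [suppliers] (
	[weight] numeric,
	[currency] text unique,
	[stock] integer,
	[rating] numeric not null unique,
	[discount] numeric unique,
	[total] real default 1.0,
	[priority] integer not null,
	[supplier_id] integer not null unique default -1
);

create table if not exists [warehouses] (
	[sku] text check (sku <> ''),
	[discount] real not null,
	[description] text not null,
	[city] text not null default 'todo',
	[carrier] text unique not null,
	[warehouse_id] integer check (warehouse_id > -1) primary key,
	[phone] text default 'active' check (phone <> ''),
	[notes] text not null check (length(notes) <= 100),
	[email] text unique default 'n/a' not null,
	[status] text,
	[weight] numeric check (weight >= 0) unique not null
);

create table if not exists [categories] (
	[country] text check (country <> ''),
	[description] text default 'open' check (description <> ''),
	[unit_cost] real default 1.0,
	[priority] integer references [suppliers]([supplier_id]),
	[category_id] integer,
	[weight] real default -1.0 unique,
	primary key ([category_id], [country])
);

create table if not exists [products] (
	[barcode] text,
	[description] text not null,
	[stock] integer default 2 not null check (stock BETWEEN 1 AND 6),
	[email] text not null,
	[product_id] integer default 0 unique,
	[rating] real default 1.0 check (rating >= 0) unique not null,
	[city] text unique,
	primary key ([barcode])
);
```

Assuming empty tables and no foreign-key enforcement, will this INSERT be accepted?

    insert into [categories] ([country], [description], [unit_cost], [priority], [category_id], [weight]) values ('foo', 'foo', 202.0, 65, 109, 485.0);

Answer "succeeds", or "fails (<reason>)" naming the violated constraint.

succeeds

NOT NULL columns: category_id is supplied; country is supplied.
CHECK constraints: 'foo' satisfies (country <> ''); 'foo' satisfies (description <> '').
No constraint is violated.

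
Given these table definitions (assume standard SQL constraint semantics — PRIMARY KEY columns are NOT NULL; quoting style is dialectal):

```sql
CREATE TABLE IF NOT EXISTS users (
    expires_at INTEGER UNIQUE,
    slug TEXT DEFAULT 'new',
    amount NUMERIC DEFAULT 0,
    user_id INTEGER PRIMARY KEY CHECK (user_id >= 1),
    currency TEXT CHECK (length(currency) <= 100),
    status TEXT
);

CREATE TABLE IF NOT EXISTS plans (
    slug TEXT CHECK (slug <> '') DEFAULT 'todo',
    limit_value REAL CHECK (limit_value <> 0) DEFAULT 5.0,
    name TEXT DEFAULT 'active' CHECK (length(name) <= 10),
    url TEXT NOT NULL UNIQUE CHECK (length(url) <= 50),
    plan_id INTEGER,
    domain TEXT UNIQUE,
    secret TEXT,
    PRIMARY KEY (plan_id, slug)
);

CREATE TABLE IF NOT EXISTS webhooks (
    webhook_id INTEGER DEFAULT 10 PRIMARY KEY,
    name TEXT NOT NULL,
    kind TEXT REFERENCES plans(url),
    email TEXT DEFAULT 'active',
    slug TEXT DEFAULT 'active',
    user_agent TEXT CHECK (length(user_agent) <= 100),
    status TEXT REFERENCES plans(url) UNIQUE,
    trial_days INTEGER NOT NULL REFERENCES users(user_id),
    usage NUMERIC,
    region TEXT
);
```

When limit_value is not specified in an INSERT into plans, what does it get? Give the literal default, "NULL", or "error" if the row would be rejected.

5.0

limit_value has an explicit DEFAULT 5.0.
When the column is omitted from an INSERT, that default is used.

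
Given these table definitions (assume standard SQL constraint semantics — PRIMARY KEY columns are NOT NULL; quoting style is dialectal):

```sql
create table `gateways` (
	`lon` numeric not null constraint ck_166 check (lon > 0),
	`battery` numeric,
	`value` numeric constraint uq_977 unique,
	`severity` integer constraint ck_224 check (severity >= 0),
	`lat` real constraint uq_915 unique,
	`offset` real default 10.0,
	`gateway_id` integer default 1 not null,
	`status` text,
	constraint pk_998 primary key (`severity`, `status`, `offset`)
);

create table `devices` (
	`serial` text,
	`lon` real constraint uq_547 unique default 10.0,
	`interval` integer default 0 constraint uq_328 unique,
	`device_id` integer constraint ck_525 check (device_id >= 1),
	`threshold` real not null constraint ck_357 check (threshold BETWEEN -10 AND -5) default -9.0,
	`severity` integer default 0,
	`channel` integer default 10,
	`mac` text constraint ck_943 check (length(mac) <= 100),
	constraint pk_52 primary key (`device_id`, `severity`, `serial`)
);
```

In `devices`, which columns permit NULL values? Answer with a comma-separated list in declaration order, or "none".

lon, interval, channel, mac

- serial: part of the PRIMARY KEY, which implies NOT NULL → not nullable.
- lon: UNIQUE does not imply NOT NULL → nullable.
- interval: UNIQUE does not imply NOT NULL → nullable.
- device_id: part of the PRIMARY KEY, which implies NOT NULL → not nullable.
- threshold: declared NOT NULL → not nullable.
- severity: part of the PRIMARY KEY, which implies NOT NULL → not nullable.
- channel: DEFAULT only fills an omitted column; an explicit NULL is still allowed → nullable.
- mac: CHECK does not forbid NULL (a CHECK constraint passes when its expression is NULL) → nullable.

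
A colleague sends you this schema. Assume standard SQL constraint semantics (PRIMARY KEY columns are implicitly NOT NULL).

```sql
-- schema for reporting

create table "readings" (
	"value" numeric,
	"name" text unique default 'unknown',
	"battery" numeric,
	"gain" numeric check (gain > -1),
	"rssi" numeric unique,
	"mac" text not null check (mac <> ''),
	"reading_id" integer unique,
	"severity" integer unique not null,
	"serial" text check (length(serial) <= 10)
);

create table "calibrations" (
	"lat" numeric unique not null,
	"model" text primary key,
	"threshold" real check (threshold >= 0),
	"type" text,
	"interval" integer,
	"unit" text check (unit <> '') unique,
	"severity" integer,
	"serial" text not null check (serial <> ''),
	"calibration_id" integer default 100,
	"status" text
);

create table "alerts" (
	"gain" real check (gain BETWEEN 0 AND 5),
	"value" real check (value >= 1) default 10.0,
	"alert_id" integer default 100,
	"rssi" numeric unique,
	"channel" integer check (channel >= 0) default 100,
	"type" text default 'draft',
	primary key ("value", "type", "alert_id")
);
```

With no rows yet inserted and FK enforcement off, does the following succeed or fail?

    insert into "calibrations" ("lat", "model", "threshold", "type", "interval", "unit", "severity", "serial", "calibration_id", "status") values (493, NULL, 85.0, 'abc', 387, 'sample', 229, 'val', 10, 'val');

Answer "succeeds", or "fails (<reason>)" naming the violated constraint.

model is explicitly set to NULL, but model is part of the PRIMARY KEY (implied NOT NULL).

fails (NOT NULL on model)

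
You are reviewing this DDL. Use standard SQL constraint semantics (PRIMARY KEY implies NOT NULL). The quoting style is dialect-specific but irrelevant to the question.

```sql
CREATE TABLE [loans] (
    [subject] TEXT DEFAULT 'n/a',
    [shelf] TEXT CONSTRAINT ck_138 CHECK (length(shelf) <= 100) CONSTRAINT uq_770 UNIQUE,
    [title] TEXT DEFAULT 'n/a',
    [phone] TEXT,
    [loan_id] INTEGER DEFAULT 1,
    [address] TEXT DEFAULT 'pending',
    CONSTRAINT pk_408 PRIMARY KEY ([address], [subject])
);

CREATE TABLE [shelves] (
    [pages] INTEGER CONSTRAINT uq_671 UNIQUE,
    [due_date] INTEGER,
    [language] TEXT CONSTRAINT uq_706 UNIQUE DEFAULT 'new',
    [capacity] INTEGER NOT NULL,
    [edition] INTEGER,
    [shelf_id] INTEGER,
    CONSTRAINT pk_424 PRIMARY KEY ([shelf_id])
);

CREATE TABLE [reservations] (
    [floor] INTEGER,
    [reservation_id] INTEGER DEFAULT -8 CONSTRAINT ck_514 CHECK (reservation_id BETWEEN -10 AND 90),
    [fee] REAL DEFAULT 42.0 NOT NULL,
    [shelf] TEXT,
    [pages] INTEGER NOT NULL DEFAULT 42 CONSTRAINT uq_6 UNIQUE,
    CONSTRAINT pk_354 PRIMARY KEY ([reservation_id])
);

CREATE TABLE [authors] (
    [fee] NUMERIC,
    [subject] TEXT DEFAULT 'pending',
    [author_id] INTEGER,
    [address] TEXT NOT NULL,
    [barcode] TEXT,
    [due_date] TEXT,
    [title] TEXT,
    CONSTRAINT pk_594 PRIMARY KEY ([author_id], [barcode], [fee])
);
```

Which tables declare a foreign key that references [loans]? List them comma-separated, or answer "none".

none

No REFERENCES clause anywhere in the schema names loans.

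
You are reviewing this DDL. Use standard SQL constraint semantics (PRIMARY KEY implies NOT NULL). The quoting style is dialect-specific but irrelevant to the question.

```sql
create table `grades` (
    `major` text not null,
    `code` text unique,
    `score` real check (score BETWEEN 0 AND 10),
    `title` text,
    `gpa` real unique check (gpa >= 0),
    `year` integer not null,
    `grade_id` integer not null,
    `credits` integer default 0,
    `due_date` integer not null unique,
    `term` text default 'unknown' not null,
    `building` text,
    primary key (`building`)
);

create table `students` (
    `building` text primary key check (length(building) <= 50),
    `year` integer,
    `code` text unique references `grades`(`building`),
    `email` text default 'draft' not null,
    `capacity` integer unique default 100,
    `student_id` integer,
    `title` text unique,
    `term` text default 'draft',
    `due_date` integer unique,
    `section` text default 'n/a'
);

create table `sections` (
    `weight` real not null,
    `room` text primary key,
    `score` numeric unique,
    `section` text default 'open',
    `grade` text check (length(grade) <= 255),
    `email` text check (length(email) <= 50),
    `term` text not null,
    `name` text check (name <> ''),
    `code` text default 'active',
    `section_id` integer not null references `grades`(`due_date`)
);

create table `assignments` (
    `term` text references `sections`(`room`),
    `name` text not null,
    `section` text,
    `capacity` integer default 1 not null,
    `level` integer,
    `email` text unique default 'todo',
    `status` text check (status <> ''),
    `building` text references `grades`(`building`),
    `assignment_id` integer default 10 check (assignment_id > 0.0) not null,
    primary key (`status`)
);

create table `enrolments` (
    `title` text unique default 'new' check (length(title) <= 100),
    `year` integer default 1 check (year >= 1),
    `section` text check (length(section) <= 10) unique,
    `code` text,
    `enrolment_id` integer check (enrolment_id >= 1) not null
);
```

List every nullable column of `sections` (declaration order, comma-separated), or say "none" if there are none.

score, section, grade, email, name, code

- weight: declared NOT NULL → not nullable.
- room: part of the PRIMARY KEY, which implies NOT NULL → not nullable.
- score: UNIQUE does not imply NOT NULL → nullable.
- section: DEFAULT only fills an omitted column; an explicit NULL is still allowed → nullable.
- grade: CHECK does not forbid NULL (a CHECK constraint passes when its expression is NULL) → nullable.
- email: CHECK does not forbid NULL (a CHECK constraint passes when its expression is NULL) → nullable.
- term: declared NOT NULL → not nullable.
- name: CHECK does not forbid NULL (a CHECK constraint passes when its expression is NULL) → nullable.
- code: DEFAULT only fills an omitted column; an explicit NULL is still allowed → nullable.
- section_id: declared NOT NULL → not nullable.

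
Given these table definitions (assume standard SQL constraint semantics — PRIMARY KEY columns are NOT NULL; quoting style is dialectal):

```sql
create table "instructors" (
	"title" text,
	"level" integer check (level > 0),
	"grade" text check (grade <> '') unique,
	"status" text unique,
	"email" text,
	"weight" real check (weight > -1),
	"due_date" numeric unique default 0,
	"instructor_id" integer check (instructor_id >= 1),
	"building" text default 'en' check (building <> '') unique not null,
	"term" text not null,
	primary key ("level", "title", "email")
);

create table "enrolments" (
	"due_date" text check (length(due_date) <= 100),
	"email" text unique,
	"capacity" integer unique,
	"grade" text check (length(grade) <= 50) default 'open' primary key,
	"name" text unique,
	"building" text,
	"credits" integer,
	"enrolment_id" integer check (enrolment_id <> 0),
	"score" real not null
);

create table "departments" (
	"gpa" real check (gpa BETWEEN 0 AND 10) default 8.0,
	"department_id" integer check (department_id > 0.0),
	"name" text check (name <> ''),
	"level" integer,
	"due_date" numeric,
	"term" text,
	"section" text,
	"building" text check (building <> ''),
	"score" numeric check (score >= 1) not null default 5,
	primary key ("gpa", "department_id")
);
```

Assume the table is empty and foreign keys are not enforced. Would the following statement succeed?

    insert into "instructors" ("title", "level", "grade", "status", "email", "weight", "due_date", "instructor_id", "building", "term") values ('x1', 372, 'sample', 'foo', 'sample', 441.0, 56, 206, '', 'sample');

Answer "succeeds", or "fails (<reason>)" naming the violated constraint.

fails (CHECK on building)

The value '' for building violates CHECK (building <> '').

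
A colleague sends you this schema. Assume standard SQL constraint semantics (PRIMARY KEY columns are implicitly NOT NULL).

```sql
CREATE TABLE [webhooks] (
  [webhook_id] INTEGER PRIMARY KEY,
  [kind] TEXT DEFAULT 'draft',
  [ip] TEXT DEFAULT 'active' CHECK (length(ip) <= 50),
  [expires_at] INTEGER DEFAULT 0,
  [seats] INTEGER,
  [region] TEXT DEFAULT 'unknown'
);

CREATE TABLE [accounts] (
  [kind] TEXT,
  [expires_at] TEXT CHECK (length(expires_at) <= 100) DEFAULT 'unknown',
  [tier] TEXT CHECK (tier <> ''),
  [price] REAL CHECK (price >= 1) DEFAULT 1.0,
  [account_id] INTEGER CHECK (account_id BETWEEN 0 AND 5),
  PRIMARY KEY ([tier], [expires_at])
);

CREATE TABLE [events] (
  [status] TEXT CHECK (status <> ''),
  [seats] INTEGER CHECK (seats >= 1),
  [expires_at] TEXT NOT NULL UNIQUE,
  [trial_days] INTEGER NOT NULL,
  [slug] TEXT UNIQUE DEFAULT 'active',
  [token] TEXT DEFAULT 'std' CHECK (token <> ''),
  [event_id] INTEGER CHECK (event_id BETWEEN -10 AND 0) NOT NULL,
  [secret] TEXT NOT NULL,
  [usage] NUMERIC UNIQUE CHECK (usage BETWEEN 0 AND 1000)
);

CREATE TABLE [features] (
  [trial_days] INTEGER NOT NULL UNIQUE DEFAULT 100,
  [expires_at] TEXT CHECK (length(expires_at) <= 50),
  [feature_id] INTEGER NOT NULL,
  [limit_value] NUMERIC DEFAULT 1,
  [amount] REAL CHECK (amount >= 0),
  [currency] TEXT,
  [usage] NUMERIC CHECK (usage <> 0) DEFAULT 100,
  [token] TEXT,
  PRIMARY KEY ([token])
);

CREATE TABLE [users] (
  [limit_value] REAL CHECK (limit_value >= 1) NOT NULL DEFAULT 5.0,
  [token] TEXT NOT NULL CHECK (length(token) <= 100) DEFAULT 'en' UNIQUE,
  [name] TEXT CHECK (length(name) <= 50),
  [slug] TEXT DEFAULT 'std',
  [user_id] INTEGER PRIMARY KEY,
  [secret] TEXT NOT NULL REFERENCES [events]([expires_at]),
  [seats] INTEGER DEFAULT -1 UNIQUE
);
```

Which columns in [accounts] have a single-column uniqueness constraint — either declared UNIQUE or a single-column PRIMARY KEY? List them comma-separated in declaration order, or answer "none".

- kind: no UNIQUE or single-column PK constraint.
- expires_at: part of a composite PRIMARY KEY — only the tuple is unique, not this column on its own.
- tier: part of a composite PRIMARY KEY — only the tuple is unique, not this column on its own.
- price: no UNIQUE or single-column PK constraint.
- account_id: no UNIQUE or single-column PK constraint.

none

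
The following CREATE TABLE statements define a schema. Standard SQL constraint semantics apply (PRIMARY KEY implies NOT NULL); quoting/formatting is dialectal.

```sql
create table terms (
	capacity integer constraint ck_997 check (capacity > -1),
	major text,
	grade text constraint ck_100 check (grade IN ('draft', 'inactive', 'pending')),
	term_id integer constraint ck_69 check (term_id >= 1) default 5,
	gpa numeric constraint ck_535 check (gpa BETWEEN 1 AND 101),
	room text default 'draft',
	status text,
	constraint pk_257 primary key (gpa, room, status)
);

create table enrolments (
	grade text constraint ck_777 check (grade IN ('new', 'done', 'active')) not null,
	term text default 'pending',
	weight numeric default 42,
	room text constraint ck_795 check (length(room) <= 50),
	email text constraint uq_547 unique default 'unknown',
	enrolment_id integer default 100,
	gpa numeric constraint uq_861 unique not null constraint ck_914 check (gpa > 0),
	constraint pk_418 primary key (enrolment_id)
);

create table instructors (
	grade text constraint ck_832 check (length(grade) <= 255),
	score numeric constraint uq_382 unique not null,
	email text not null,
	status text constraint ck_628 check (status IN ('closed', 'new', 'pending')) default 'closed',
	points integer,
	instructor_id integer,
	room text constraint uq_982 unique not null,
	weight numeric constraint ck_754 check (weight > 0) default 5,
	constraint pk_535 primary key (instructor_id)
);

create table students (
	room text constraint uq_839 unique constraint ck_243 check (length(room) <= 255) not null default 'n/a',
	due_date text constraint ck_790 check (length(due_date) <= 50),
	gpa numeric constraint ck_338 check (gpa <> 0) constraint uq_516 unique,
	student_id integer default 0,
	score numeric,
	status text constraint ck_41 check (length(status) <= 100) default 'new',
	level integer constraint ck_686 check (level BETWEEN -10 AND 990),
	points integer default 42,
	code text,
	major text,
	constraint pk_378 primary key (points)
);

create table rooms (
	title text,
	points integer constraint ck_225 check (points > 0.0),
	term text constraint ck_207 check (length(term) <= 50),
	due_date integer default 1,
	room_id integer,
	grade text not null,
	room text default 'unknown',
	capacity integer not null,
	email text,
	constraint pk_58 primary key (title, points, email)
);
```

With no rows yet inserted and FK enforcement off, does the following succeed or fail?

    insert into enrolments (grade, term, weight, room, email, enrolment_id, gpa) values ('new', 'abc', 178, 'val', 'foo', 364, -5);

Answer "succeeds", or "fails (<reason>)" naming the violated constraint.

fails (CHECK on gpa)

The value -5 for gpa violates CHECK (gpa > 0).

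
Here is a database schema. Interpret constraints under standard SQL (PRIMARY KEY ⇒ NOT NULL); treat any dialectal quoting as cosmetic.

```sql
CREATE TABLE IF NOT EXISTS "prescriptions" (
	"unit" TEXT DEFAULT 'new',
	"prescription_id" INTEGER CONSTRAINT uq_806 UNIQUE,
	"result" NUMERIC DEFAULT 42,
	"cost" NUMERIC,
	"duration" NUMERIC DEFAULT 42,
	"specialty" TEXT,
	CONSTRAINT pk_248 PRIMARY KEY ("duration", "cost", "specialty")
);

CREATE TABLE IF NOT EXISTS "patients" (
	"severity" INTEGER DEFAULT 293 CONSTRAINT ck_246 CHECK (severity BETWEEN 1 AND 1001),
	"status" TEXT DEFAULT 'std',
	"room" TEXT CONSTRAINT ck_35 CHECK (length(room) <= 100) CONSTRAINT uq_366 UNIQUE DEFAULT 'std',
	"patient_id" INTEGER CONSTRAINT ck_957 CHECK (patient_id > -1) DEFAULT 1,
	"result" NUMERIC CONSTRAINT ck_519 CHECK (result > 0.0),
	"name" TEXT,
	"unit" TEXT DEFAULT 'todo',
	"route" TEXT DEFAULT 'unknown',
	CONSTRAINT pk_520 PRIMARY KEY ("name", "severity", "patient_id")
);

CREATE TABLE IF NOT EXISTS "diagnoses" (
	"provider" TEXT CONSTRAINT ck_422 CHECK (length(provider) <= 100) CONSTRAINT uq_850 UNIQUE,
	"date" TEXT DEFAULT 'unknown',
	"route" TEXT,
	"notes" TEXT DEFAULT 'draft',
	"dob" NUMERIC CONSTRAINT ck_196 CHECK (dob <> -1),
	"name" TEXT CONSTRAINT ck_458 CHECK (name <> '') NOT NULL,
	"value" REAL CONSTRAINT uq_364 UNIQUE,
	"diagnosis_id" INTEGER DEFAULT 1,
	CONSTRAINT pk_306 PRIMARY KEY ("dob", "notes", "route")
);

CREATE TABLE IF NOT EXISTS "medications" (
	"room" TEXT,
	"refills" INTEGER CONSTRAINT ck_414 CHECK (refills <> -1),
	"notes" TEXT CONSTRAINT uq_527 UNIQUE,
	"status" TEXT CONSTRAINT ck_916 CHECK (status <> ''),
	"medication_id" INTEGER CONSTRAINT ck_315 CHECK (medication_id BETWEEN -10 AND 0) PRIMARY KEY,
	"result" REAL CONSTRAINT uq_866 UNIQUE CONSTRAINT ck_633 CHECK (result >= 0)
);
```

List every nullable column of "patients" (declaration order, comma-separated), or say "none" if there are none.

- severity: part of the PRIMARY KEY, which implies NOT NULL → not nullable.
- status: DEFAULT only fills an omitted column; an explicit NULL is still allowed → nullable.
- room: CHECK does not forbid NULL (a CHECK constraint passes when its expression is NULL) → nullable.
- patient_id: part of the PRIMARY KEY, which implies NOT NULL → not nullable.
- result: CHECK does not forbid NULL (a CHECK constraint passes when its expression is NULL) → nullable.
- name: part of the PRIMARY KEY, which implies NOT NULL → not nullable.
- unit: DEFAULT only fills an omitted column; an explicit NULL is still allowed → nullable.
- route: DEFAULT only fills an omitted column; an explicit NULL is still allowed → nullable.

status, room, result, unit, route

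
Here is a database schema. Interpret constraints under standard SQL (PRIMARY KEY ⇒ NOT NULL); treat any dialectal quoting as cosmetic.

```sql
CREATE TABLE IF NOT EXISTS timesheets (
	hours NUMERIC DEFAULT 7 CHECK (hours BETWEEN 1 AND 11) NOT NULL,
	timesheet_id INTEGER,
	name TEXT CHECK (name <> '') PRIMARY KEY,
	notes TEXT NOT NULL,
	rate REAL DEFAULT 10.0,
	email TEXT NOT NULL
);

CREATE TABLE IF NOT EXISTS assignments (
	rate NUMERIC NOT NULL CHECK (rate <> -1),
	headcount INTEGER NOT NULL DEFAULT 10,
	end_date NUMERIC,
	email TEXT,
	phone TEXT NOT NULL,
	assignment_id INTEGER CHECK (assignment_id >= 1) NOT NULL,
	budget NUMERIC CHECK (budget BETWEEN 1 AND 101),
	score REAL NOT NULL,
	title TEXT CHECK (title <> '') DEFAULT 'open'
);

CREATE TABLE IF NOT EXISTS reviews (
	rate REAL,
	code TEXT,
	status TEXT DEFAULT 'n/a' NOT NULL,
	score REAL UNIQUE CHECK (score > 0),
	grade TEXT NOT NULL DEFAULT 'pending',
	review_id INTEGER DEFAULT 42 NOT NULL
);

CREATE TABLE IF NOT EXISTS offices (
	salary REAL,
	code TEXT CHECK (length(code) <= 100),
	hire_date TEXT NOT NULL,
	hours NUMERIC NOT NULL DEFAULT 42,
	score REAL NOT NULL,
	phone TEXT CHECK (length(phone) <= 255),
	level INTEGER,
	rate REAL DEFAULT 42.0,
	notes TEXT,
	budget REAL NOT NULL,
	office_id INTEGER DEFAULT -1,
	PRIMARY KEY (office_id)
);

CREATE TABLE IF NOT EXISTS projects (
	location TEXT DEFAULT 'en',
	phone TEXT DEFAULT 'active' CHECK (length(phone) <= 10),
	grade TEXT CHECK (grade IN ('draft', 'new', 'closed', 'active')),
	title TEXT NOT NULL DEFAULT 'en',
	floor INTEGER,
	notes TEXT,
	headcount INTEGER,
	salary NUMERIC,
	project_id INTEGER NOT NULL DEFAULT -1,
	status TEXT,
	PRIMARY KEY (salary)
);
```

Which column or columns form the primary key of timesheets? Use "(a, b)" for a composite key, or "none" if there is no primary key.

name

name is declared PRIMARY KEY inline on the column.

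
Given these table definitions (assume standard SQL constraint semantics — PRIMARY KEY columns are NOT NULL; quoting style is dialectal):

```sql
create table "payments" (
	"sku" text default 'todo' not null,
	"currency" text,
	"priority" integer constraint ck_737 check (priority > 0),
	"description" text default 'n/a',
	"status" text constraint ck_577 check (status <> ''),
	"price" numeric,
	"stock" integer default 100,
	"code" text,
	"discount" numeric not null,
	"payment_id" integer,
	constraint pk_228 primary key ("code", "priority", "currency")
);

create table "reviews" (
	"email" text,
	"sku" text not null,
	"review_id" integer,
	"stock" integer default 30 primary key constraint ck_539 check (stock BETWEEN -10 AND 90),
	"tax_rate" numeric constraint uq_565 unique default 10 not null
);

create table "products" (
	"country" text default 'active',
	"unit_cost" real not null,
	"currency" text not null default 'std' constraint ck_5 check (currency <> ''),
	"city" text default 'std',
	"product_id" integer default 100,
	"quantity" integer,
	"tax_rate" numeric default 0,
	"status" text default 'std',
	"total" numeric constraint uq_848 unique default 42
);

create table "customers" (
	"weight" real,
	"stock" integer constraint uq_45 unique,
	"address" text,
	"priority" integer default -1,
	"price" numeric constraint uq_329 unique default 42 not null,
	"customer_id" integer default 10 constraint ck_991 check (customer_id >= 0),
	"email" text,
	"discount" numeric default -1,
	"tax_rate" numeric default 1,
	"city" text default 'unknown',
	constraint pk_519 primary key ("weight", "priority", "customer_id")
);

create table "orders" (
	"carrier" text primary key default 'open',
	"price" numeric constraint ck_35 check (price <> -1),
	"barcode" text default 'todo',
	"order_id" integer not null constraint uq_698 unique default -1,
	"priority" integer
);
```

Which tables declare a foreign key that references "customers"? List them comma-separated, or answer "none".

No REFERENCES clause anywhere in the schema names customers.

none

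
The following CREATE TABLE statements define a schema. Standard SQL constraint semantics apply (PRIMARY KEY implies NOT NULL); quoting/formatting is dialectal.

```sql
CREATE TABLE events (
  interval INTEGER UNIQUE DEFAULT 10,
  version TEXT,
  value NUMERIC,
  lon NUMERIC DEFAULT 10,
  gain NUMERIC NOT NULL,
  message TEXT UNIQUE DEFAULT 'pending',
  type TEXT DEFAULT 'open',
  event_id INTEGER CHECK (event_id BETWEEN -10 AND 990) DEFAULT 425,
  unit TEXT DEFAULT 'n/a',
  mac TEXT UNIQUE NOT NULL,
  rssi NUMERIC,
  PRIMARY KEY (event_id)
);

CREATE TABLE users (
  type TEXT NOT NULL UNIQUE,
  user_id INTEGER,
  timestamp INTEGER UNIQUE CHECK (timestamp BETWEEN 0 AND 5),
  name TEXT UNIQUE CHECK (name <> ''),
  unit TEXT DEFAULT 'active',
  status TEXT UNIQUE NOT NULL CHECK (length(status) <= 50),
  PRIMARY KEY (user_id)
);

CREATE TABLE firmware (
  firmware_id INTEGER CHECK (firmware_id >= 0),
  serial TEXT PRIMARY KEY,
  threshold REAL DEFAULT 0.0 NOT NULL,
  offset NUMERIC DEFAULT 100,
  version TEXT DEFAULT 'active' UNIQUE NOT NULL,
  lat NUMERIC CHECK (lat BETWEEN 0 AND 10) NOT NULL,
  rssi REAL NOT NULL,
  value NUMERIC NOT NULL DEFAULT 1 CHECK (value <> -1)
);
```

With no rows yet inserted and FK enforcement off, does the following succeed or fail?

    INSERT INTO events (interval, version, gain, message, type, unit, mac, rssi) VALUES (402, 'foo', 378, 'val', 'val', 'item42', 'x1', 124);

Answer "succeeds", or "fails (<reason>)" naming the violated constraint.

succeeds

NOT NULL columns: event_id defaults to 425; gain is supplied; mac is supplied.
No constraint is violated.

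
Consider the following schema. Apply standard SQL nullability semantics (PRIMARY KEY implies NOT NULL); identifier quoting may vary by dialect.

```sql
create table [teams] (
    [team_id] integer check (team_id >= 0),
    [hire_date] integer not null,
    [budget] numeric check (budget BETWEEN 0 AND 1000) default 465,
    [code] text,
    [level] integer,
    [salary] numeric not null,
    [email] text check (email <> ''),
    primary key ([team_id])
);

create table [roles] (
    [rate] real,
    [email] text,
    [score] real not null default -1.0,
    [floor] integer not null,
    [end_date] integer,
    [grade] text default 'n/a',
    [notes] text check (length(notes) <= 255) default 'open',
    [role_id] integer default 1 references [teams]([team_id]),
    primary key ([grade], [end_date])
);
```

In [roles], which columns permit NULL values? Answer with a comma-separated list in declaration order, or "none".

- rate: no NOT NULL constraint applies → nullable.
- email: no NOT NULL constraint applies → nullable.
- score: declared NOT NULL → not nullable.
- floor: declared NOT NULL → not nullable.
- end_date: part of the PRIMARY KEY, which implies NOT NULL → not nullable.
- grade: part of the PRIMARY KEY, which implies NOT NULL → not nullable.
- notes: CHECK does not forbid NULL (a CHECK constraint passes when its expression is NULL) → nullable.
- role_id: a foreign key column may be NULL unless separately constrained → nullable.

rate, email, notes, role_id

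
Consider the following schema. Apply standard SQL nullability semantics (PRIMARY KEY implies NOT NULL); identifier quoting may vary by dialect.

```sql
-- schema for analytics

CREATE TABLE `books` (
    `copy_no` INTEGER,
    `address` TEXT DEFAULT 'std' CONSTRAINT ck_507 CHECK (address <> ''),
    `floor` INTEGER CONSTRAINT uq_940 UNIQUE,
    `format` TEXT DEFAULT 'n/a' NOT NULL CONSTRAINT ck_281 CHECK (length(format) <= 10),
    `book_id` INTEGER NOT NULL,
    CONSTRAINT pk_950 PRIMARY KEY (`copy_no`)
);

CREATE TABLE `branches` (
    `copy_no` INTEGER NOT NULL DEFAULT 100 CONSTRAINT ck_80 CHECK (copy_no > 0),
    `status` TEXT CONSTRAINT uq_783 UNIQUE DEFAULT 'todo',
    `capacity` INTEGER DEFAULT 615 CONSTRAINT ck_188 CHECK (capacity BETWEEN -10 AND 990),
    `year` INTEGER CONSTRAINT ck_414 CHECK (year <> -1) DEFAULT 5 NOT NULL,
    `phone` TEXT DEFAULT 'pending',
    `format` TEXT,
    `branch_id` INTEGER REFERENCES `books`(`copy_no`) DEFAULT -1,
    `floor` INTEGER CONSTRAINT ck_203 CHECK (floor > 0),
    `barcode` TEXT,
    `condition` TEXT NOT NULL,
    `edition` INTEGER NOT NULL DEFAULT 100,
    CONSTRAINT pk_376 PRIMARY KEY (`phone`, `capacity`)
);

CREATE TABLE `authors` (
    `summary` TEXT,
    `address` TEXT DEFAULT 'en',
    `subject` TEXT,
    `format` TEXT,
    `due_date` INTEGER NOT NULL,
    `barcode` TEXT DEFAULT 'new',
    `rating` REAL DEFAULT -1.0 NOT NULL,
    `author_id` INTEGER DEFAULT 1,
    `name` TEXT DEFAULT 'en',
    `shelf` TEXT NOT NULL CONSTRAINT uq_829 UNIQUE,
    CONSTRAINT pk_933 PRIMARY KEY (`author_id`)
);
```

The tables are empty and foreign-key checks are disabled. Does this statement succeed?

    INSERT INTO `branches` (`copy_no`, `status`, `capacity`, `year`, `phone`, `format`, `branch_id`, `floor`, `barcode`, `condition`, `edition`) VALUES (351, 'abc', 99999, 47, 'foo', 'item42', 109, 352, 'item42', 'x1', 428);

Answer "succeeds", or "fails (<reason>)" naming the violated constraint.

fails (CHECK on capacity)

The value 99999 for capacity violates CHECK (capacity BETWEEN -10 AND 990).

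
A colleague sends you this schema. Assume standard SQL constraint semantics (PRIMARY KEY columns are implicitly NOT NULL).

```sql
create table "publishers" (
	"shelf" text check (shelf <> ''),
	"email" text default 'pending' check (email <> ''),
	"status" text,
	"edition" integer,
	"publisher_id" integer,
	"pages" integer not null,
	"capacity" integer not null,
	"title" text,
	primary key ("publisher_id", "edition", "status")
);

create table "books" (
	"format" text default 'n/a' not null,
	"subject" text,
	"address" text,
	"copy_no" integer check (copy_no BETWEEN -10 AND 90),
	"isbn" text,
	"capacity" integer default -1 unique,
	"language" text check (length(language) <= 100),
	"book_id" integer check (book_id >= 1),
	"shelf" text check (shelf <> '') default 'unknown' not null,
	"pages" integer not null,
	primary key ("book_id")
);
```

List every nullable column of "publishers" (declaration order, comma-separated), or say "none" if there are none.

shelf, email, title

- shelf: CHECK does not forbid NULL (a CHECK constraint passes when its expression is NULL) → nullable.
- email: CHECK does not forbid NULL (a CHECK constraint passes when its expression is NULL) → nullable.
- status: part of the PRIMARY KEY, which implies NOT NULL → not nullable.
- edition: part of the PRIMARY KEY, which implies NOT NULL → not nullable.
- publisher_id: part of the PRIMARY KEY, which implies NOT NULL → not nullable.
- pages: declared NOT NULL → not nullable.
- capacity: declared NOT NULL → not nullable.
- title: no NOT NULL constraint applies → nullable.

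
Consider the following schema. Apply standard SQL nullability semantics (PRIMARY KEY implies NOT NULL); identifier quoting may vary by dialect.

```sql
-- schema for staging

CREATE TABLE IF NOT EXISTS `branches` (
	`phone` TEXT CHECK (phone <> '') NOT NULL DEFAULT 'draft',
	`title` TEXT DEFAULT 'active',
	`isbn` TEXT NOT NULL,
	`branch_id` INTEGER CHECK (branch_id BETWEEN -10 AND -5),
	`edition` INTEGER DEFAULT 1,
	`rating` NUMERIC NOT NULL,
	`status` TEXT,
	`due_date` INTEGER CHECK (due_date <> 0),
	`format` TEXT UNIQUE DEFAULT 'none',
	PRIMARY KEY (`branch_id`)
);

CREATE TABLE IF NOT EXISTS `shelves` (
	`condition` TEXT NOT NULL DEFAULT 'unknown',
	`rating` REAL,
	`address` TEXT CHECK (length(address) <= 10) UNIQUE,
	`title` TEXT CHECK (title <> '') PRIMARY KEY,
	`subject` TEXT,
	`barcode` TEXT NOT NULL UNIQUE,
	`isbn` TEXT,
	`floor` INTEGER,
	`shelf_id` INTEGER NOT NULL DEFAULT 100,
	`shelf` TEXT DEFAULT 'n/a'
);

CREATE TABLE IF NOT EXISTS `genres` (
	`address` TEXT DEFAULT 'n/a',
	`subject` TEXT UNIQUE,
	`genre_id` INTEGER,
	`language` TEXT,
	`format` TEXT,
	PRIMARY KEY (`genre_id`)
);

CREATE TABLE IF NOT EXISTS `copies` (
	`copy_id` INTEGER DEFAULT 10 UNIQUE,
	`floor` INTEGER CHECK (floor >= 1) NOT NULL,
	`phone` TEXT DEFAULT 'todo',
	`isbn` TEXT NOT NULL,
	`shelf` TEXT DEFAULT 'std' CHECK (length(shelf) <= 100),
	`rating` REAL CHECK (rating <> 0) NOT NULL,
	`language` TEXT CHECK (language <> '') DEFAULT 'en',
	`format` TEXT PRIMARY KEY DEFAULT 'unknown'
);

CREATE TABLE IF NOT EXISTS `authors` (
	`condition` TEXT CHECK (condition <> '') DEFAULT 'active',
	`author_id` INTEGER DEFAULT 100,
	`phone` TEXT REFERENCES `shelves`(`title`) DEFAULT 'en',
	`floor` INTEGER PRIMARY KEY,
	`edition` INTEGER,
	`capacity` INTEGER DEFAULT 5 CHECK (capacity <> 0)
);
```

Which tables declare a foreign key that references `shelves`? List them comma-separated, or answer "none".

authors

- authors.phone references shelves(title).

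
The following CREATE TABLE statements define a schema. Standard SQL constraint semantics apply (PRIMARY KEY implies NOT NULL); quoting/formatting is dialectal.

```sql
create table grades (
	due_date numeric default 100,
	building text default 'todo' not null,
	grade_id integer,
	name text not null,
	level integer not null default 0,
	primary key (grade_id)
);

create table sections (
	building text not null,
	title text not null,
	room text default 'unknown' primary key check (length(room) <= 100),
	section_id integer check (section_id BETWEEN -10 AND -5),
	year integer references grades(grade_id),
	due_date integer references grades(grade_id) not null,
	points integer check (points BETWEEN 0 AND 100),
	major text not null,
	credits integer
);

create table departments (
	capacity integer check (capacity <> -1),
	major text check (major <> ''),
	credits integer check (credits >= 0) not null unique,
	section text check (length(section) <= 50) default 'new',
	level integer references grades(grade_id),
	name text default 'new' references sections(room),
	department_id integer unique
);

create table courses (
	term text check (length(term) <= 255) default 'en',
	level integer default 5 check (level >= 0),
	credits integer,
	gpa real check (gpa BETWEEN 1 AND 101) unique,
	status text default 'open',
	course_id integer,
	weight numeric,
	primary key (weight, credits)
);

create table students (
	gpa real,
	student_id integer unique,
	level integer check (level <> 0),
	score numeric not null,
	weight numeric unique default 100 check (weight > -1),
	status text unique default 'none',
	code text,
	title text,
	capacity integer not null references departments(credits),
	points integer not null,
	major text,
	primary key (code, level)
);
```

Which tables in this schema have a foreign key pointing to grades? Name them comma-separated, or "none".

sections, departments

- sections.year references grades(grade_id).
- sections.due_date references grades(grade_id).
- departments.level references grades(grade_id).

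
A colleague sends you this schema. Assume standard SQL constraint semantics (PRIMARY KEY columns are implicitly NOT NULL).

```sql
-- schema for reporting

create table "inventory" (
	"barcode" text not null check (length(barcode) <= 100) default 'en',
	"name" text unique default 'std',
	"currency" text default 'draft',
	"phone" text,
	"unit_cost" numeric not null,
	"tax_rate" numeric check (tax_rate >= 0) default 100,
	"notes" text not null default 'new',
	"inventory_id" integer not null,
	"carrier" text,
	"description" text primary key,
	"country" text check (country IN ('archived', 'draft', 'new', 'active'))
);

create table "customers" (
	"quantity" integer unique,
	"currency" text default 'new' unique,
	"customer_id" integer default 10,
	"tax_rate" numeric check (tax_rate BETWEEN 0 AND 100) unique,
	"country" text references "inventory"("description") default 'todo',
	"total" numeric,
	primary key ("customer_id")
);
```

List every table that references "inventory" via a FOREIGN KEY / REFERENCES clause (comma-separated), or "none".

- customers.country references inventory(description).

customers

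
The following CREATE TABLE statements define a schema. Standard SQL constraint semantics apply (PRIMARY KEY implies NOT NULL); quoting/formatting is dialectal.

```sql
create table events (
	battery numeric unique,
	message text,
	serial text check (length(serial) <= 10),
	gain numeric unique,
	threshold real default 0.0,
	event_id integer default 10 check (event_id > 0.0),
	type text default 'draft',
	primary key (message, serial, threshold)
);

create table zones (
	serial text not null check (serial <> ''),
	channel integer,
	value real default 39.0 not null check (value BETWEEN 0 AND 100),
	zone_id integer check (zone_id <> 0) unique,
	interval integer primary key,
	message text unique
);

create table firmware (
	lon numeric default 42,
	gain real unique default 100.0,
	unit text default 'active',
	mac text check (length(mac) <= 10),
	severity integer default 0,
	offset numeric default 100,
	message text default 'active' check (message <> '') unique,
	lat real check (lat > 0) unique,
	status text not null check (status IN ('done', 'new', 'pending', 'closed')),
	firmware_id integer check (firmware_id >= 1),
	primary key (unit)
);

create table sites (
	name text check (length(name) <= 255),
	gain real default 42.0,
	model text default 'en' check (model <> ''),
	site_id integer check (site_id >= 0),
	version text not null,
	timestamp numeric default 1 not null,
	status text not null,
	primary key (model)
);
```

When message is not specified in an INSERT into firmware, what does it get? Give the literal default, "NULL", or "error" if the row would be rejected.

message has an explicit DEFAULT 'active'.
When the column is omitted from an INSERT, that default is used.

'active'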